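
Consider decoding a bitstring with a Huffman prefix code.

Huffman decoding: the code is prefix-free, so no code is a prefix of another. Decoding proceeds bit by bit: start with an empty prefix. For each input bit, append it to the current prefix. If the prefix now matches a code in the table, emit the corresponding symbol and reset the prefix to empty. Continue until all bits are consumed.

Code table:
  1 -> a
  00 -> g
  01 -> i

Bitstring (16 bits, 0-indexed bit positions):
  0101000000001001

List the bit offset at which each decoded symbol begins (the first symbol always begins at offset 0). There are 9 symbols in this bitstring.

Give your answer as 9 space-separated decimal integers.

Bit 0: prefix='0' (no match yet)
Bit 1: prefix='01' -> emit 'i', reset
Bit 2: prefix='0' (no match yet)
Bit 3: prefix='01' -> emit 'i', reset
Bit 4: prefix='0' (no match yet)
Bit 5: prefix='00' -> emit 'g', reset
Bit 6: prefix='0' (no match yet)
Bit 7: prefix='00' -> emit 'g', reset
Bit 8: prefix='0' (no match yet)
Bit 9: prefix='00' -> emit 'g', reset
Bit 10: prefix='0' (no match yet)
Bit 11: prefix='00' -> emit 'g', reset
Bit 12: prefix='1' -> emit 'a', reset
Bit 13: prefix='0' (no match yet)
Bit 14: prefix='00' -> emit 'g', reset
Bit 15: prefix='1' -> emit 'a', reset

Answer: 0 2 4 6 8 10 12 13 15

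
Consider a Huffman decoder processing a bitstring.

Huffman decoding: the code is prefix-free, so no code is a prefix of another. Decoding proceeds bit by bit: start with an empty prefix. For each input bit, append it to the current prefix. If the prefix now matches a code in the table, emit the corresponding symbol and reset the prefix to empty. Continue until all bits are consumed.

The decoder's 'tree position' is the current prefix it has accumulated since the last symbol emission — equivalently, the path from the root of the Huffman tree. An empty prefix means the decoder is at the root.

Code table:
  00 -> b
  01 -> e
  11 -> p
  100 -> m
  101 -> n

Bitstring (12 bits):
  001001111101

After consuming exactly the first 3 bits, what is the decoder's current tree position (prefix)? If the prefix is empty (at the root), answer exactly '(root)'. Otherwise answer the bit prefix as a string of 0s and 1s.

Bit 0: prefix='0' (no match yet)
Bit 1: prefix='00' -> emit 'b', reset
Bit 2: prefix='1' (no match yet)

Answer: 1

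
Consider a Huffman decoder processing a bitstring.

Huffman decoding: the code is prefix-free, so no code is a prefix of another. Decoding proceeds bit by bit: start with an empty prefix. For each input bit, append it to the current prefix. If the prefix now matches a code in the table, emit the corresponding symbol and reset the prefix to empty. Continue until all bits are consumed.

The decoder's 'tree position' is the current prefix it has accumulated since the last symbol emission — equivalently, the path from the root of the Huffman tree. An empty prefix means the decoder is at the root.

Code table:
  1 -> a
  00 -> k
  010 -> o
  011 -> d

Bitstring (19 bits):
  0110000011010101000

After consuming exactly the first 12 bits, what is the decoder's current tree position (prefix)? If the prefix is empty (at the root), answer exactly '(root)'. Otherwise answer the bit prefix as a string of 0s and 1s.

Answer: 01

Derivation:
Bit 0: prefix='0' (no match yet)
Bit 1: prefix='01' (no match yet)
Bit 2: prefix='011' -> emit 'd', reset
Bit 3: prefix='0' (no match yet)
Bit 4: prefix='00' -> emit 'k', reset
Bit 5: prefix='0' (no match yet)
Bit 6: prefix='00' -> emit 'k', reset
Bit 7: prefix='0' (no match yet)
Bit 8: prefix='01' (no match yet)
Bit 9: prefix='011' -> emit 'd', reset
Bit 10: prefix='0' (no match yet)
Bit 11: prefix='01' (no match yet)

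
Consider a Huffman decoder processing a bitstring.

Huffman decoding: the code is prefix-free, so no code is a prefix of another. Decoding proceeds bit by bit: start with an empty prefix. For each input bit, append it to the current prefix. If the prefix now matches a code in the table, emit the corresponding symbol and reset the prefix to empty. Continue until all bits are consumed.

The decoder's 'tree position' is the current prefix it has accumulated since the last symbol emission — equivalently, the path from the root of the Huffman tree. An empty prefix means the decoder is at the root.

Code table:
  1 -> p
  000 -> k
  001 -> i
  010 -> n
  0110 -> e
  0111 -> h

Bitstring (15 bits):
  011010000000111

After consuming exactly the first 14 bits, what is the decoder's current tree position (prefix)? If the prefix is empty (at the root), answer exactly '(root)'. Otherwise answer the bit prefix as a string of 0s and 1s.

Answer: 011

Derivation:
Bit 0: prefix='0' (no match yet)
Bit 1: prefix='01' (no match yet)
Bit 2: prefix='011' (no match yet)
Bit 3: prefix='0110' -> emit 'e', reset
Bit 4: prefix='1' -> emit 'p', reset
Bit 5: prefix='0' (no match yet)
Bit 6: prefix='00' (no match yet)
Bit 7: prefix='000' -> emit 'k', reset
Bit 8: prefix='0' (no match yet)
Bit 9: prefix='00' (no match yet)
Bit 10: prefix='000' -> emit 'k', reset
Bit 11: prefix='0' (no match yet)
Bit 12: prefix='01' (no match yet)
Bit 13: prefix='011' (no match yet)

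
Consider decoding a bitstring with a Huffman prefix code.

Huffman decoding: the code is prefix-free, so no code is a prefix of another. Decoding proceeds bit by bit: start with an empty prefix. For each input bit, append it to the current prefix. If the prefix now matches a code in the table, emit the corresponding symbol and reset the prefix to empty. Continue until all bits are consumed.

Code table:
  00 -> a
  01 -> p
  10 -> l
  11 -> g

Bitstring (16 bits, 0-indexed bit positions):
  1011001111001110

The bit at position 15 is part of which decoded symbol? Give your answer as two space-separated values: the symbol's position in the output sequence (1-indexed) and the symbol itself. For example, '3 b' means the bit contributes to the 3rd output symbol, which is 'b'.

Bit 0: prefix='1' (no match yet)
Bit 1: prefix='10' -> emit 'l', reset
Bit 2: prefix='1' (no match yet)
Bit 3: prefix='11' -> emit 'g', reset
Bit 4: prefix='0' (no match yet)
Bit 5: prefix='00' -> emit 'a', reset
Bit 6: prefix='1' (no match yet)
Bit 7: prefix='11' -> emit 'g', reset
Bit 8: prefix='1' (no match yet)
Bit 9: prefix='11' -> emit 'g', reset
Bit 10: prefix='0' (no match yet)
Bit 11: prefix='00' -> emit 'a', reset
Bit 12: prefix='1' (no match yet)
Bit 13: prefix='11' -> emit 'g', reset
Bit 14: prefix='1' (no match yet)
Bit 15: prefix='10' -> emit 'l', reset

Answer: 8 l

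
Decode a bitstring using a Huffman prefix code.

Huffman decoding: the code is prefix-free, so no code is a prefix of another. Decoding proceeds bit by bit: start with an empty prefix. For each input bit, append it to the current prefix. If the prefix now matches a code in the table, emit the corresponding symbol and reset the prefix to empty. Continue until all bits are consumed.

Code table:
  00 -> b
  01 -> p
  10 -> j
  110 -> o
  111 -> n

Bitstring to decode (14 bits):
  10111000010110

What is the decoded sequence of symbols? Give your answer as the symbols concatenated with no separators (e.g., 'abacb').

Answer: jnbbjo

Derivation:
Bit 0: prefix='1' (no match yet)
Bit 1: prefix='10' -> emit 'j', reset
Bit 2: prefix='1' (no match yet)
Bit 3: prefix='11' (no match yet)
Bit 4: prefix='111' -> emit 'n', reset
Bit 5: prefix='0' (no match yet)
Bit 6: prefix='00' -> emit 'b', reset
Bit 7: prefix='0' (no match yet)
Bit 8: prefix='00' -> emit 'b', reset
Bit 9: prefix='1' (no match yet)
Bit 10: prefix='10' -> emit 'j', reset
Bit 11: prefix='1' (no match yet)
Bit 12: prefix='11' (no match yet)
Bit 13: prefix='110' -> emit 'o', reset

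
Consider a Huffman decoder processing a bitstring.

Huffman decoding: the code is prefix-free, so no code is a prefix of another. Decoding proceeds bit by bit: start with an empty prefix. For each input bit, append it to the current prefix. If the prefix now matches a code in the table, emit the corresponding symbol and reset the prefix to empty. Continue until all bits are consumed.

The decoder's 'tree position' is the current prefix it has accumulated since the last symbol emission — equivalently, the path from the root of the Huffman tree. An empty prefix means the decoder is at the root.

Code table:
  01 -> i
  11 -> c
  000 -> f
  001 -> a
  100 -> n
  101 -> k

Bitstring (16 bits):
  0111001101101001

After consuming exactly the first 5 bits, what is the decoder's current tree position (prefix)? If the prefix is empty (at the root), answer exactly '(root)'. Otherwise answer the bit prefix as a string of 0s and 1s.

Answer: 0

Derivation:
Bit 0: prefix='0' (no match yet)
Bit 1: prefix='01' -> emit 'i', reset
Bit 2: prefix='1' (no match yet)
Bit 3: prefix='11' -> emit 'c', reset
Bit 4: prefix='0' (no match yet)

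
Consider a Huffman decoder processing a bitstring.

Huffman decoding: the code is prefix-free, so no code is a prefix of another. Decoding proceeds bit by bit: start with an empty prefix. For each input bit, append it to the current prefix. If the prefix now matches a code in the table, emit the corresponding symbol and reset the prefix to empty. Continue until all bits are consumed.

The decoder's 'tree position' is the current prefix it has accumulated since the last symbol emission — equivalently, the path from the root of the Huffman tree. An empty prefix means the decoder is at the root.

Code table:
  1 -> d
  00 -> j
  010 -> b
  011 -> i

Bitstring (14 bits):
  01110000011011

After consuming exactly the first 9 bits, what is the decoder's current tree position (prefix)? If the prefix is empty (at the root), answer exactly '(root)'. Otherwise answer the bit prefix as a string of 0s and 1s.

Bit 0: prefix='0' (no match yet)
Bit 1: prefix='01' (no match yet)
Bit 2: prefix='011' -> emit 'i', reset
Bit 3: prefix='1' -> emit 'd', reset
Bit 4: prefix='0' (no match yet)
Bit 5: prefix='00' -> emit 'j', reset
Bit 6: prefix='0' (no match yet)
Bit 7: prefix='00' -> emit 'j', reset
Bit 8: prefix='0' (no match yet)

Answer: 0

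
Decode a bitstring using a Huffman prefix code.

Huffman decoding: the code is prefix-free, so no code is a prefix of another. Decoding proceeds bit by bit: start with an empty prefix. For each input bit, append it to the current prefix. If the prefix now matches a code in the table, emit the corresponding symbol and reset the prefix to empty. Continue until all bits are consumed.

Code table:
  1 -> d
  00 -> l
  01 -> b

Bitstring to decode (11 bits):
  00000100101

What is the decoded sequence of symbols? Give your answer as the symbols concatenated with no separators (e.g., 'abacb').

Answer: llbldb

Derivation:
Bit 0: prefix='0' (no match yet)
Bit 1: prefix='00' -> emit 'l', reset
Bit 2: prefix='0' (no match yet)
Bit 3: prefix='00' -> emit 'l', reset
Bit 4: prefix='0' (no match yet)
Bit 5: prefix='01' -> emit 'b', reset
Bit 6: prefix='0' (no match yet)
Bit 7: prefix='00' -> emit 'l', reset
Bit 8: prefix='1' -> emit 'd', reset
Bit 9: prefix='0' (no match yet)
Bit 10: prefix='01' -> emit 'b', reset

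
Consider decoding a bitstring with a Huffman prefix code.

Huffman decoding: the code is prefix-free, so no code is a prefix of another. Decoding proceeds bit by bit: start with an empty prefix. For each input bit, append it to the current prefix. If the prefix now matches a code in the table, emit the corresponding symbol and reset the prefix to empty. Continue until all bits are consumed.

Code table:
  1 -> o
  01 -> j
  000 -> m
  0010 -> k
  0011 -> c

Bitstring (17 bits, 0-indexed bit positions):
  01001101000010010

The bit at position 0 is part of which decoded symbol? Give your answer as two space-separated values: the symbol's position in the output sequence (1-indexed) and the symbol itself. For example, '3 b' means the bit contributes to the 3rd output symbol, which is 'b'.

Bit 0: prefix='0' (no match yet)
Bit 1: prefix='01' -> emit 'j', reset
Bit 2: prefix='0' (no match yet)
Bit 3: prefix='00' (no match yet)
Bit 4: prefix='001' (no match yet)

Answer: 1 j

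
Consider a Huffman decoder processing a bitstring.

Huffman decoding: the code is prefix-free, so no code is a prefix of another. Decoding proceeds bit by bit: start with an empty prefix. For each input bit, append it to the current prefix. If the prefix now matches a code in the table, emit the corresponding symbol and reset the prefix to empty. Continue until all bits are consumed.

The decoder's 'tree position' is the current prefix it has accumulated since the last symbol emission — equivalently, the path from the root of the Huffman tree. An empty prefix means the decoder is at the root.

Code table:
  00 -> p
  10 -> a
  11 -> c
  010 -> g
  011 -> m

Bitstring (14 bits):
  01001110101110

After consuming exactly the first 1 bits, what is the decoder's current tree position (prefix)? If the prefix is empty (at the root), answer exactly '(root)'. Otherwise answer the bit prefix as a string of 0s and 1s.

Bit 0: prefix='0' (no match yet)

Answer: 0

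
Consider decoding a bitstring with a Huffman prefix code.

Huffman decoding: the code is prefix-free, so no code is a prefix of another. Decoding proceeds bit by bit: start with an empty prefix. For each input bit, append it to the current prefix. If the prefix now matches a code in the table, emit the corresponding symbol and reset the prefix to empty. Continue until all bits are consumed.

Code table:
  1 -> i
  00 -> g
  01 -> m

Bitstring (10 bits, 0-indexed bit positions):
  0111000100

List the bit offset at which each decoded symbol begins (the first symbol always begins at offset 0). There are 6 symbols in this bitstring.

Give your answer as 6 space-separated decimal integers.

Bit 0: prefix='0' (no match yet)
Bit 1: prefix='01' -> emit 'm', reset
Bit 2: prefix='1' -> emit 'i', reset
Bit 3: prefix='1' -> emit 'i', reset
Bit 4: prefix='0' (no match yet)
Bit 5: prefix='00' -> emit 'g', reset
Bit 6: prefix='0' (no match yet)
Bit 7: prefix='01' -> emit 'm', reset
Bit 8: prefix='0' (no match yet)
Bit 9: prefix='00' -> emit 'g', reset

Answer: 0 2 3 4 6 8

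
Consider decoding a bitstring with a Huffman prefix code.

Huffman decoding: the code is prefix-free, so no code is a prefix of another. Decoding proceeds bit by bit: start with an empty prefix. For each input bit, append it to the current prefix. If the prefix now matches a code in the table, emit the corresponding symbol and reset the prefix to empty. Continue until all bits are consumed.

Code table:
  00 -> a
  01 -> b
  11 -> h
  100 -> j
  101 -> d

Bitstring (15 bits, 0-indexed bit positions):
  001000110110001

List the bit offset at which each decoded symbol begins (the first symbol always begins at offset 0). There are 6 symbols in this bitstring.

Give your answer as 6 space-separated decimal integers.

Bit 0: prefix='0' (no match yet)
Bit 1: prefix='00' -> emit 'a', reset
Bit 2: prefix='1' (no match yet)
Bit 3: prefix='10' (no match yet)
Bit 4: prefix='100' -> emit 'j', reset
Bit 5: prefix='0' (no match yet)
Bit 6: prefix='01' -> emit 'b', reset
Bit 7: prefix='1' (no match yet)
Bit 8: prefix='10' (no match yet)
Bit 9: prefix='101' -> emit 'd', reset
Bit 10: prefix='1' (no match yet)
Bit 11: prefix='10' (no match yet)
Bit 12: prefix='100' -> emit 'j', reset
Bit 13: prefix='0' (no match yet)
Bit 14: prefix='01' -> emit 'b', reset

Answer: 0 2 5 7 10 13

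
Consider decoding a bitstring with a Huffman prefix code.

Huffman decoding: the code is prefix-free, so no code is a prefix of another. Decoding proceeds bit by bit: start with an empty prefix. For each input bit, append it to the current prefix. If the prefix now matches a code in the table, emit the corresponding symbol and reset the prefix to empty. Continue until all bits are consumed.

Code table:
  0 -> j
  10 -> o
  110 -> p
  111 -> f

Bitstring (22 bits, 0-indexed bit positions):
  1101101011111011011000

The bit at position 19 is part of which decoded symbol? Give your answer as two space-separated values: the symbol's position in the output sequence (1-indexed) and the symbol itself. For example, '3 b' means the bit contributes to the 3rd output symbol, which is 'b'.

Answer: 7 p

Derivation:
Bit 0: prefix='1' (no match yet)
Bit 1: prefix='11' (no match yet)
Bit 2: prefix='110' -> emit 'p', reset
Bit 3: prefix='1' (no match yet)
Bit 4: prefix='11' (no match yet)
Bit 5: prefix='110' -> emit 'p', reset
Bit 6: prefix='1' (no match yet)
Bit 7: prefix='10' -> emit 'o', reset
Bit 8: prefix='1' (no match yet)
Bit 9: prefix='11' (no match yet)
Bit 10: prefix='111' -> emit 'f', reset
Bit 11: prefix='1' (no match yet)
Bit 12: prefix='11' (no match yet)
Bit 13: prefix='110' -> emit 'p', reset
Bit 14: prefix='1' (no match yet)
Bit 15: prefix='11' (no match yet)
Bit 16: prefix='110' -> emit 'p', reset
Bit 17: prefix='1' (no match yet)
Bit 18: prefix='11' (no match yet)
Bit 19: prefix='110' -> emit 'p', reset
Bit 20: prefix='0' -> emit 'j', reset
Bit 21: prefix='0' -> emit 'j', reset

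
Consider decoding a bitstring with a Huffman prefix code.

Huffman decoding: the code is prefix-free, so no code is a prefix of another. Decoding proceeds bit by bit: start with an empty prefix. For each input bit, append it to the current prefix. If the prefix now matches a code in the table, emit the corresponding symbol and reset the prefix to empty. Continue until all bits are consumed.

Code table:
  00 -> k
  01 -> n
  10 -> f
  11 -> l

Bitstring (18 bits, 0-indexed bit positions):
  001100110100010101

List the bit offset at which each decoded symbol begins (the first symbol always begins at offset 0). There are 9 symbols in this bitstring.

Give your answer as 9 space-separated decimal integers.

Answer: 0 2 4 6 8 10 12 14 16

Derivation:
Bit 0: prefix='0' (no match yet)
Bit 1: prefix='00' -> emit 'k', reset
Bit 2: prefix='1' (no match yet)
Bit 3: prefix='11' -> emit 'l', reset
Bit 4: prefix='0' (no match yet)
Bit 5: prefix='00' -> emit 'k', reset
Bit 6: prefix='1' (no match yet)
Bit 7: prefix='11' -> emit 'l', reset
Bit 8: prefix='0' (no match yet)
Bit 9: prefix='01' -> emit 'n', reset
Bit 10: prefix='0' (no match yet)
Bit 11: prefix='00' -> emit 'k', reset
Bit 12: prefix='0' (no match yet)
Bit 13: prefix='01' -> emit 'n', reset
Bit 14: prefix='0' (no match yet)
Bit 15: prefix='01' -> emit 'n', reset
Bit 16: prefix='0' (no match yet)
Bit 17: prefix='01' -> emit 'n', reset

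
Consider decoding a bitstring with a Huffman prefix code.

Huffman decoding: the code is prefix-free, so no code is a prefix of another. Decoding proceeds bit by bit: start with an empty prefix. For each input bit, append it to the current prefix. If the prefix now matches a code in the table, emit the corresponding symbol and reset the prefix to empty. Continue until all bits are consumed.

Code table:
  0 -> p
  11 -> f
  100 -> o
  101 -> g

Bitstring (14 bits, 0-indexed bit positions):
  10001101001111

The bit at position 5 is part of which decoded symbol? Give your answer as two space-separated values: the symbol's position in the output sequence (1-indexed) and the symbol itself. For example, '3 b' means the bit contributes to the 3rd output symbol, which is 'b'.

Bit 0: prefix='1' (no match yet)
Bit 1: prefix='10' (no match yet)
Bit 2: prefix='100' -> emit 'o', reset
Bit 3: prefix='0' -> emit 'p', reset
Bit 4: prefix='1' (no match yet)
Bit 5: prefix='11' -> emit 'f', reset
Bit 6: prefix='0' -> emit 'p', reset
Bit 7: prefix='1' (no match yet)
Bit 8: prefix='10' (no match yet)
Bit 9: prefix='100' -> emit 'o', reset

Answer: 3 f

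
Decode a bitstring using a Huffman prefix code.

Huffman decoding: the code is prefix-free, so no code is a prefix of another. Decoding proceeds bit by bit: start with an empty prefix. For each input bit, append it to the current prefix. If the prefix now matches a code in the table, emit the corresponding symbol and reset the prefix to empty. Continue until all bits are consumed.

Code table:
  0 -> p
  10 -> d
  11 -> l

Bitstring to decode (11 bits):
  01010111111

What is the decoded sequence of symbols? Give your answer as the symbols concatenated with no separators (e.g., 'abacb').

Answer: pddlll

Derivation:
Bit 0: prefix='0' -> emit 'p', reset
Bit 1: prefix='1' (no match yet)
Bit 2: prefix='10' -> emit 'd', reset
Bit 3: prefix='1' (no match yet)
Bit 4: prefix='10' -> emit 'd', reset
Bit 5: prefix='1' (no match yet)
Bit 6: prefix='11' -> emit 'l', reset
Bit 7: prefix='1' (no match yet)
Bit 8: prefix='11' -> emit 'l', reset
Bit 9: prefix='1' (no match yet)
Bit 10: prefix='11' -> emit 'l', reset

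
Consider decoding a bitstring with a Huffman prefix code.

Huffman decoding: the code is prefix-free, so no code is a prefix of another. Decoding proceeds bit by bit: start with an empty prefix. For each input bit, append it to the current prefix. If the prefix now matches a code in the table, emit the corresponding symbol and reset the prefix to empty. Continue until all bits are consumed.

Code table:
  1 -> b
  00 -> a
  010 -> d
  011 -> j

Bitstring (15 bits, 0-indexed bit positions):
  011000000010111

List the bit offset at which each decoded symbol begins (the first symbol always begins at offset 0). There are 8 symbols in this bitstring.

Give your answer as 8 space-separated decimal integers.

Answer: 0 3 5 7 9 12 13 14

Derivation:
Bit 0: prefix='0' (no match yet)
Bit 1: prefix='01' (no match yet)
Bit 2: prefix='011' -> emit 'j', reset
Bit 3: prefix='0' (no match yet)
Bit 4: prefix='00' -> emit 'a', reset
Bit 5: prefix='0' (no match yet)
Bit 6: prefix='00' -> emit 'a', reset
Bit 7: prefix='0' (no match yet)
Bit 8: prefix='00' -> emit 'a', reset
Bit 9: prefix='0' (no match yet)
Bit 10: prefix='01' (no match yet)
Bit 11: prefix='010' -> emit 'd', reset
Bit 12: prefix='1' -> emit 'b', reset
Bit 13: prefix='1' -> emit 'b', reset
Bit 14: prefix='1' -> emit 'b', reset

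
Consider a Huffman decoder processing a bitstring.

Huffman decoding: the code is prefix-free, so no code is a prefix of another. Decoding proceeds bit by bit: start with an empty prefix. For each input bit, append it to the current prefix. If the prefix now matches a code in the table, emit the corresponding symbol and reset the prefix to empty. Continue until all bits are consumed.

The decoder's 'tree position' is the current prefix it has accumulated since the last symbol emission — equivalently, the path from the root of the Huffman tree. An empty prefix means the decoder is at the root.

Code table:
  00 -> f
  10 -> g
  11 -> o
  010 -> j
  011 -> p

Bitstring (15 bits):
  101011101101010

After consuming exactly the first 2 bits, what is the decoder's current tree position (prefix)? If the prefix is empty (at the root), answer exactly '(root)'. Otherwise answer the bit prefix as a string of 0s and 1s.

Bit 0: prefix='1' (no match yet)
Bit 1: prefix='10' -> emit 'g', reset

Answer: (root)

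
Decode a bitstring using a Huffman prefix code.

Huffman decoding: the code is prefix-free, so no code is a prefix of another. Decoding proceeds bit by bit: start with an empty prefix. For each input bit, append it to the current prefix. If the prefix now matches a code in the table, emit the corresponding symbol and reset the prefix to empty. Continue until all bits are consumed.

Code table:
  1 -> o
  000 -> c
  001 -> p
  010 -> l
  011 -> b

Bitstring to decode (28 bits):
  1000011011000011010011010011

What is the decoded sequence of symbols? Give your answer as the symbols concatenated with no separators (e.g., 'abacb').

Answer: ocbbcblblb

Derivation:
Bit 0: prefix='1' -> emit 'o', reset
Bit 1: prefix='0' (no match yet)
Bit 2: prefix='00' (no match yet)
Bit 3: prefix='000' -> emit 'c', reset
Bit 4: prefix='0' (no match yet)
Bit 5: prefix='01' (no match yet)
Bit 6: prefix='011' -> emit 'b', reset
Bit 7: prefix='0' (no match yet)
Bit 8: prefix='01' (no match yet)
Bit 9: prefix='011' -> emit 'b', reset
Bit 10: prefix='0' (no match yet)
Bit 11: prefix='00' (no match yet)
Bit 12: prefix='000' -> emit 'c', reset
Bit 13: prefix='0' (no match yet)
Bit 14: prefix='01' (no match yet)
Bit 15: prefix='011' -> emit 'b', reset
Bit 16: prefix='0' (no match yet)
Bit 17: prefix='01' (no match yet)
Bit 18: prefix='010' -> emit 'l', reset
Bit 19: prefix='0' (no match yet)
Bit 20: prefix='01' (no match yet)
Bit 21: prefix='011' -> emit 'b', reset
Bit 22: prefix='0' (no match yet)
Bit 23: prefix='01' (no match yet)
Bit 24: prefix='010' -> emit 'l', reset
Bit 25: prefix='0' (no match yet)
Bit 26: prefix='01' (no match yet)
Bit 27: prefix='011' -> emit 'b', reset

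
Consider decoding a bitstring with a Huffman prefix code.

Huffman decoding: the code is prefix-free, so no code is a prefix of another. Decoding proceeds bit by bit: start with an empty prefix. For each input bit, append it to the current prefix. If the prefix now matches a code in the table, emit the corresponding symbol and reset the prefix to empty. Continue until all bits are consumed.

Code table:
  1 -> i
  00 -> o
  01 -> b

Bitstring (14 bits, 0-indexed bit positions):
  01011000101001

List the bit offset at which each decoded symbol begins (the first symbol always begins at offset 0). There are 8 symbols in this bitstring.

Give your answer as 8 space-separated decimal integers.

Bit 0: prefix='0' (no match yet)
Bit 1: prefix='01' -> emit 'b', reset
Bit 2: prefix='0' (no match yet)
Bit 3: prefix='01' -> emit 'b', reset
Bit 4: prefix='1' -> emit 'i', reset
Bit 5: prefix='0' (no match yet)
Bit 6: prefix='00' -> emit 'o', reset
Bit 7: prefix='0' (no match yet)
Bit 8: prefix='01' -> emit 'b', reset
Bit 9: prefix='0' (no match yet)
Bit 10: prefix='01' -> emit 'b', reset
Bit 11: prefix='0' (no match yet)
Bit 12: prefix='00' -> emit 'o', reset
Bit 13: prefix='1' -> emit 'i', reset

Answer: 0 2 4 5 7 9 11 13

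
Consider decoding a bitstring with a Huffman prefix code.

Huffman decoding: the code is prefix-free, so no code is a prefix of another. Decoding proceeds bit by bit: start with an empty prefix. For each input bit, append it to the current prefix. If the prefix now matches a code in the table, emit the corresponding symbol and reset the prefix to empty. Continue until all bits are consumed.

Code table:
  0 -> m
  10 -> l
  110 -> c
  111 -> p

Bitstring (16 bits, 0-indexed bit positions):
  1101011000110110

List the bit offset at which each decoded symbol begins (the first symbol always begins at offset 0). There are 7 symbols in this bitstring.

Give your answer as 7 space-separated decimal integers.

Bit 0: prefix='1' (no match yet)
Bit 1: prefix='11' (no match yet)
Bit 2: prefix='110' -> emit 'c', reset
Bit 3: prefix='1' (no match yet)
Bit 4: prefix='10' -> emit 'l', reset
Bit 5: prefix='1' (no match yet)
Bit 6: prefix='11' (no match yet)
Bit 7: prefix='110' -> emit 'c', reset
Bit 8: prefix='0' -> emit 'm', reset
Bit 9: prefix='0' -> emit 'm', reset
Bit 10: prefix='1' (no match yet)
Bit 11: prefix='11' (no match yet)
Bit 12: prefix='110' -> emit 'c', reset
Bit 13: prefix='1' (no match yet)
Bit 14: prefix='11' (no match yet)
Bit 15: prefix='110' -> emit 'c', reset

Answer: 0 3 5 8 9 10 13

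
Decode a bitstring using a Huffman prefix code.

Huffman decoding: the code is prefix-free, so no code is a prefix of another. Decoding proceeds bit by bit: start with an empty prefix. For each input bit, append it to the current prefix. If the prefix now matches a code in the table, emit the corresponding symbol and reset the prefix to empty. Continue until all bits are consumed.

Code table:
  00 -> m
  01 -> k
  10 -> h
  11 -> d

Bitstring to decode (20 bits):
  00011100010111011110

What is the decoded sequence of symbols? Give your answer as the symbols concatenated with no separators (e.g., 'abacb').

Answer: mkdmkkdkdh

Derivation:
Bit 0: prefix='0' (no match yet)
Bit 1: prefix='00' -> emit 'm', reset
Bit 2: prefix='0' (no match yet)
Bit 3: prefix='01' -> emit 'k', reset
Bit 4: prefix='1' (no match yet)
Bit 5: prefix='11' -> emit 'd', reset
Bit 6: prefix='0' (no match yet)
Bit 7: prefix='00' -> emit 'm', reset
Bit 8: prefix='0' (no match yet)
Bit 9: prefix='01' -> emit 'k', reset
Bit 10: prefix='0' (no match yet)
Bit 11: prefix='01' -> emit 'k', reset
Bit 12: prefix='1' (no match yet)
Bit 13: prefix='11' -> emit 'd', reset
Bit 14: prefix='0' (no match yet)
Bit 15: prefix='01' -> emit 'k', reset
Bit 16: prefix='1' (no match yet)
Bit 17: prefix='11' -> emit 'd', reset
Bit 18: prefix='1' (no match yet)
Bit 19: prefix='10' -> emit 'h', reset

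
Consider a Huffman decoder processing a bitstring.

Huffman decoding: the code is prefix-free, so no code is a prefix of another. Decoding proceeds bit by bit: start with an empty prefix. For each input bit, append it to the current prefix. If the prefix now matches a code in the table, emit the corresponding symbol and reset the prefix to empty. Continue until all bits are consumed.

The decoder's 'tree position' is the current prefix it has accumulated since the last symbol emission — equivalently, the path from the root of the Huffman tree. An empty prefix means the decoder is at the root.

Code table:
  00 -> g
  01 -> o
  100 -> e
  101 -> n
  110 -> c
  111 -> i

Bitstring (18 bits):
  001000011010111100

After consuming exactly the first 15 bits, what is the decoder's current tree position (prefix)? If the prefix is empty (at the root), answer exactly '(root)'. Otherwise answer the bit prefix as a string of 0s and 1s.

Bit 0: prefix='0' (no match yet)
Bit 1: prefix='00' -> emit 'g', reset
Bit 2: prefix='1' (no match yet)
Bit 3: prefix='10' (no match yet)
Bit 4: prefix='100' -> emit 'e', reset
Bit 5: prefix='0' (no match yet)
Bit 6: prefix='00' -> emit 'g', reset
Bit 7: prefix='1' (no match yet)
Bit 8: prefix='11' (no match yet)
Bit 9: prefix='110' -> emit 'c', reset
Bit 10: prefix='1' (no match yet)
Bit 11: prefix='10' (no match yet)
Bit 12: prefix='101' -> emit 'n', reset
Bit 13: prefix='1' (no match yet)
Bit 14: prefix='11' (no match yet)

Answer: 11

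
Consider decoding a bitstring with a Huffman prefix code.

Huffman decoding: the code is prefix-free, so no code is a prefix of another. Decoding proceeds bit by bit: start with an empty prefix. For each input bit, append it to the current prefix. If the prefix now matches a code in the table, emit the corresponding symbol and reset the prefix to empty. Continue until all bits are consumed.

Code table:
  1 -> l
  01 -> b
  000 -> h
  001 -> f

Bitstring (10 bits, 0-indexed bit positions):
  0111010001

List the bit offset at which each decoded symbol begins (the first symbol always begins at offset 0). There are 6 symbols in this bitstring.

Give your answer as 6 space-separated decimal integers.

Answer: 0 2 3 4 6 9

Derivation:
Bit 0: prefix='0' (no match yet)
Bit 1: prefix='01' -> emit 'b', reset
Bit 2: prefix='1' -> emit 'l', reset
Bit 3: prefix='1' -> emit 'l', reset
Bit 4: prefix='0' (no match yet)
Bit 5: prefix='01' -> emit 'b', reset
Bit 6: prefix='0' (no match yet)
Bit 7: prefix='00' (no match yet)
Bit 8: prefix='000' -> emit 'h', reset
Bit 9: prefix='1' -> emit 'l', reset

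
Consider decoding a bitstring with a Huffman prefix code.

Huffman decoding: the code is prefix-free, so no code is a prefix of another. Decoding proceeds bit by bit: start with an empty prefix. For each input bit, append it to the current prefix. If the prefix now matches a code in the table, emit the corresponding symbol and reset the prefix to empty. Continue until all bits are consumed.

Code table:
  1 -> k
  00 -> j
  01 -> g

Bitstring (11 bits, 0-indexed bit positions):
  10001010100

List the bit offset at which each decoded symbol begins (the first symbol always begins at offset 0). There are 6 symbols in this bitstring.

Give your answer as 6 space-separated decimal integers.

Bit 0: prefix='1' -> emit 'k', reset
Bit 1: prefix='0' (no match yet)
Bit 2: prefix='00' -> emit 'j', reset
Bit 3: prefix='0' (no match yet)
Bit 4: prefix='01' -> emit 'g', reset
Bit 5: prefix='0' (no match yet)
Bit 6: prefix='01' -> emit 'g', reset
Bit 7: prefix='0' (no match yet)
Bit 8: prefix='01' -> emit 'g', reset
Bit 9: prefix='0' (no match yet)
Bit 10: prefix='00' -> emit 'j', reset

Answer: 0 1 3 5 7 9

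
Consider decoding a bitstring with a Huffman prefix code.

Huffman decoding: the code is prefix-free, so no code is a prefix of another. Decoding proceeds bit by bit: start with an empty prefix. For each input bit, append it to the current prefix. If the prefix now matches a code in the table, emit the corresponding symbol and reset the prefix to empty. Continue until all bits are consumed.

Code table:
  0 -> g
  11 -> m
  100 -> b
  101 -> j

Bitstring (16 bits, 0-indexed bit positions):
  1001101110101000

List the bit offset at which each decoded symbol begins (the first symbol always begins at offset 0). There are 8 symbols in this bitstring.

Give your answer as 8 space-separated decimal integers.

Answer: 0 3 5 6 8 11 12 15

Derivation:
Bit 0: prefix='1' (no match yet)
Bit 1: prefix='10' (no match yet)
Bit 2: prefix='100' -> emit 'b', reset
Bit 3: prefix='1' (no match yet)
Bit 4: prefix='11' -> emit 'm', reset
Bit 5: prefix='0' -> emit 'g', reset
Bit 6: prefix='1' (no match yet)
Bit 7: prefix='11' -> emit 'm', reset
Bit 8: prefix='1' (no match yet)
Bit 9: prefix='10' (no match yet)
Bit 10: prefix='101' -> emit 'j', reset
Bit 11: prefix='0' -> emit 'g', reset
Bit 12: prefix='1' (no match yet)
Bit 13: prefix='10' (no match yet)
Bit 14: prefix='100' -> emit 'b', reset
Bit 15: prefix='0' -> emit 'g', reset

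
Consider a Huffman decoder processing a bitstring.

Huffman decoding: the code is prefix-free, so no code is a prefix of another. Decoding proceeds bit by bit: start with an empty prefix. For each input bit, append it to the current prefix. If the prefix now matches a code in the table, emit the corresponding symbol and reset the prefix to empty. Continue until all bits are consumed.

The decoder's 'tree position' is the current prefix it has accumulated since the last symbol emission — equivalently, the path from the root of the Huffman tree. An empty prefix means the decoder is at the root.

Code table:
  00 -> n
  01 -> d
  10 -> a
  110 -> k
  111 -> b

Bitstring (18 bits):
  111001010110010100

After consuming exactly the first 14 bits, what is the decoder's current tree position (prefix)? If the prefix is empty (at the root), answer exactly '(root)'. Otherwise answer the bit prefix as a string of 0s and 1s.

Answer: (root)

Derivation:
Bit 0: prefix='1' (no match yet)
Bit 1: prefix='11' (no match yet)
Bit 2: prefix='111' -> emit 'b', reset
Bit 3: prefix='0' (no match yet)
Bit 4: prefix='00' -> emit 'n', reset
Bit 5: prefix='1' (no match yet)
Bit 6: prefix='10' -> emit 'a', reset
Bit 7: prefix='1' (no match yet)
Bit 8: prefix='10' -> emit 'a', reset
Bit 9: prefix='1' (no match yet)
Bit 10: prefix='11' (no match yet)
Bit 11: prefix='110' -> emit 'k', reset
Bit 12: prefix='0' (no match yet)
Bit 13: prefix='01' -> emit 'd', reset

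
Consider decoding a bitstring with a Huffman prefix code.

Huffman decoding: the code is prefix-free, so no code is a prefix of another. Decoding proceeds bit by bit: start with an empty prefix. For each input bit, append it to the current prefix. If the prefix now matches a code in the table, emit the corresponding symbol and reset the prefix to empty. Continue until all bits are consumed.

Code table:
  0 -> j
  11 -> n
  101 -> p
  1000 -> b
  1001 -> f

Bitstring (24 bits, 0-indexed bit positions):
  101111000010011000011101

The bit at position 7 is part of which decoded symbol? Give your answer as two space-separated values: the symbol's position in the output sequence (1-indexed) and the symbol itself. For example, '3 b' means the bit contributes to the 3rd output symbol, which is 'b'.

Bit 0: prefix='1' (no match yet)
Bit 1: prefix='10' (no match yet)
Bit 2: prefix='101' -> emit 'p', reset
Bit 3: prefix='1' (no match yet)
Bit 4: prefix='11' -> emit 'n', reset
Bit 5: prefix='1' (no match yet)
Bit 6: prefix='10' (no match yet)
Bit 7: prefix='100' (no match yet)
Bit 8: prefix='1000' -> emit 'b', reset
Bit 9: prefix='0' -> emit 'j', reset
Bit 10: prefix='1' (no match yet)
Bit 11: prefix='10' (no match yet)

Answer: 3 b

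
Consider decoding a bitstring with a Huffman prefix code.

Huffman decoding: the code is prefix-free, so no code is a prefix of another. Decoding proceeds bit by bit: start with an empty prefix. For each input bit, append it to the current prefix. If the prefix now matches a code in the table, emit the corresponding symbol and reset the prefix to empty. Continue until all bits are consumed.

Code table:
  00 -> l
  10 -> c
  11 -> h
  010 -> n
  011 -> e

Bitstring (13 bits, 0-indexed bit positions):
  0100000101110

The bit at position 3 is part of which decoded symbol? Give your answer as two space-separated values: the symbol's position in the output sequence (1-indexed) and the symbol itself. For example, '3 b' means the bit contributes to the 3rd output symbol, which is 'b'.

Bit 0: prefix='0' (no match yet)
Bit 1: prefix='01' (no match yet)
Bit 2: prefix='010' -> emit 'n', reset
Bit 3: prefix='0' (no match yet)
Bit 4: prefix='00' -> emit 'l', reset
Bit 5: prefix='0' (no match yet)
Bit 6: prefix='00' -> emit 'l', reset
Bit 7: prefix='1' (no match yet)

Answer: 2 l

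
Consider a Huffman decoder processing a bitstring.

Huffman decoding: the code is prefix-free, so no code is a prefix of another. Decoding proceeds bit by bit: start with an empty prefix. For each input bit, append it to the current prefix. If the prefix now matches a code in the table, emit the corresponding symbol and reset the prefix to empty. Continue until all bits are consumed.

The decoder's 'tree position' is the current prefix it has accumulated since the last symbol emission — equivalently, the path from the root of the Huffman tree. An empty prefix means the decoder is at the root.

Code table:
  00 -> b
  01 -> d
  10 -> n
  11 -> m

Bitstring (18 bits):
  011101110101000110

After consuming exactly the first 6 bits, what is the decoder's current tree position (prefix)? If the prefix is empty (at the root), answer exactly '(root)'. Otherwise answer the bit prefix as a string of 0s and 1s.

Bit 0: prefix='0' (no match yet)
Bit 1: prefix='01' -> emit 'd', reset
Bit 2: prefix='1' (no match yet)
Bit 3: prefix='11' -> emit 'm', reset
Bit 4: prefix='0' (no match yet)
Bit 5: prefix='01' -> emit 'd', reset

Answer: (root)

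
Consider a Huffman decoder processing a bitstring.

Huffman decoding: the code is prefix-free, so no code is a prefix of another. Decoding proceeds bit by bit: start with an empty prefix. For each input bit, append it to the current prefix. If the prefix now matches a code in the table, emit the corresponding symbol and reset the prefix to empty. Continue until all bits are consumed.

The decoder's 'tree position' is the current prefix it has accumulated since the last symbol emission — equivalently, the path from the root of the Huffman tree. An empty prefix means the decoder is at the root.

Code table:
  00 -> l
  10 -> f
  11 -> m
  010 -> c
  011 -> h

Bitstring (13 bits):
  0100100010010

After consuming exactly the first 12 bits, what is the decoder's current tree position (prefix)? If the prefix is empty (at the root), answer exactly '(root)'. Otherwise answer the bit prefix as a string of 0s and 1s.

Answer: 01

Derivation:
Bit 0: prefix='0' (no match yet)
Bit 1: prefix='01' (no match yet)
Bit 2: prefix='010' -> emit 'c', reset
Bit 3: prefix='0' (no match yet)
Bit 4: prefix='01' (no match yet)
Bit 5: prefix='010' -> emit 'c', reset
Bit 6: prefix='0' (no match yet)
Bit 7: prefix='00' -> emit 'l', reset
Bit 8: prefix='1' (no match yet)
Bit 9: prefix='10' -> emit 'f', reset
Bit 10: prefix='0' (no match yet)
Bit 11: prefix='01' (no match yet)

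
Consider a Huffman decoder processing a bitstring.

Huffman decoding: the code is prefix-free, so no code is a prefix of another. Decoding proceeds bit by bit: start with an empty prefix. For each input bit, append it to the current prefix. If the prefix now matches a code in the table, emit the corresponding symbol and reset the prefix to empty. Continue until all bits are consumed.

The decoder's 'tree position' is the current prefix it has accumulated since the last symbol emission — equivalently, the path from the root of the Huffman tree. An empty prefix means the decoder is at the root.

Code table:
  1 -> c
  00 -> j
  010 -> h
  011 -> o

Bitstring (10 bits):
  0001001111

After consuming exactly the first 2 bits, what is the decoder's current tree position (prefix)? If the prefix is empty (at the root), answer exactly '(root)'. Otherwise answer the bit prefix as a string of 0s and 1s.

Bit 0: prefix='0' (no match yet)
Bit 1: prefix='00' -> emit 'j', reset

Answer: (root)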